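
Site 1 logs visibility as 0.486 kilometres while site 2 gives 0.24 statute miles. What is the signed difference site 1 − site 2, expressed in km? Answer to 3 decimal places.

site 2: 0.24 SM = 0.38624 km.
Difference: 0.48600 − 0.38624 = 0.100 km.

0.100 km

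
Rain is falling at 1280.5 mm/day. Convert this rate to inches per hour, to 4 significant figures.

2.101 in/hour

1280.5 mm/day × 0.0393701 in/mm × 0.0416667 day/hour = 2.101 in/hour.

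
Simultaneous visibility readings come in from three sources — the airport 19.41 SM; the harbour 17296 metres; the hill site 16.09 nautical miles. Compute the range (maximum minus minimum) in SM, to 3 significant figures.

8.66 SM

the harbour: 17296 m = 10.7472 SM.
the hill site: 16.09 nmi = 18.5160 SM.
Spread: 19.4100 − 10.7472 = 8.66 SM.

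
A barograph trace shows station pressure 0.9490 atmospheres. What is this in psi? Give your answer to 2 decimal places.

13.95 psi

1 atm = 14.6959 psi, so 0.9490 × 14.6959 = 13.95 psi.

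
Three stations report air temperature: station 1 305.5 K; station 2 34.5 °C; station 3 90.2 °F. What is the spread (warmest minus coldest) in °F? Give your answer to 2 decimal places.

3.90 °F

station 1: 305.5 K = 32.350 °C.
station 3: 90.2 °F = 32.333 °C.
Spread: 34.500 − 32.333 = 2.167 °C = 3.90 °F.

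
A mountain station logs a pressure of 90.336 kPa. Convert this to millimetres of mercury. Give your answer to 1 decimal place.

1 kPa = 7.50062 mmHg, so 90.336 × 7.50062 = 677.6 mmHg.

677.6 mmHg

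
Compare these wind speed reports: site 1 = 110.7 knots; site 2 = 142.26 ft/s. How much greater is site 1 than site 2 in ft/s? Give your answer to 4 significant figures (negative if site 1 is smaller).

44.58 ft/s

site 1: 110.7 kt = 186.8406 ft/s.
Difference: 186.8406 − 142.2600 = 44.58 ft/s.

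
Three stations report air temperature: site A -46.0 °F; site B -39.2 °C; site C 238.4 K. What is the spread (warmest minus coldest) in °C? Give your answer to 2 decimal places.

8.58 °C

site A: -46.0 °F = -43.333 °C.
site C: 238.4 K = -34.750 °C.
Spread: (-34.750) − (-43.333) = 8.583 °C.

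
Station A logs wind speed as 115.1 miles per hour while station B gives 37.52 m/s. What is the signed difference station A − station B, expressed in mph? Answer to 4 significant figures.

station B: 37.52 m/s = 83.9298 mph.
Difference: 115.1000 − 83.9298 = 31.17 mph.

31.17 mph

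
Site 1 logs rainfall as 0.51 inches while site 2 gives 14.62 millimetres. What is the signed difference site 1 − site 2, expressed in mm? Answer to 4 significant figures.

site 1: 0.51 in = 12.95400 mm.
Difference: 12.95400 − 14.62000 = -1.666 mm.

-1.666 mm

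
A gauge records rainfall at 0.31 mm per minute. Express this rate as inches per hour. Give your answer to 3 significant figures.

0.31 mm/minute × 0.0393701 in/mm × 60 minute/hour = 0.732 in/hour.

0.732 in/hour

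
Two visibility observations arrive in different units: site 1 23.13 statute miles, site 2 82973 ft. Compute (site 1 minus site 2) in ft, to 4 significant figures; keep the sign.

39150 ft

site 1: 23.13 SM = 122126.40 ft.
Difference: 122126.40 − 82973.00 = 39150 ft.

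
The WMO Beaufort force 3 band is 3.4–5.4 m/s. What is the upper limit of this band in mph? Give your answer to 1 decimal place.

3.4–5.4 m/s × 2.237 = 7.6–12.1 mph.

12.1 mph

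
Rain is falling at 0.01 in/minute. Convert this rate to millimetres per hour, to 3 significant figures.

15.2 mm/hour

0.01 in/minute × 25.4 mm/in × 60 minute/hour = 15.2 mm/hour.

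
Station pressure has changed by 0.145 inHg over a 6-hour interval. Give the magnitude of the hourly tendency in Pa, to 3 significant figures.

81.8 Pa per hour

0.145 inHg / 6 h × 3386.39 Pa/inHg = 81.8 Pa/h.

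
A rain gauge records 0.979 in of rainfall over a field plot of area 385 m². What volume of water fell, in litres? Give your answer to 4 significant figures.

Depth: 0.979 in × 25.4 = 24.8666 mm.
1 mm over 1 m² is 1 L, so volume = 24.8666 × 385 = 9573.641 L ≈ 9574 L.

9574 litres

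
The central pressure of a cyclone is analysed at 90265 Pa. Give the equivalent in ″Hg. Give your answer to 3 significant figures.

26.7 inHg

1 Pa = 0.0002953 inHg, so 90265 × 0.0002953 = 26.7 inHg.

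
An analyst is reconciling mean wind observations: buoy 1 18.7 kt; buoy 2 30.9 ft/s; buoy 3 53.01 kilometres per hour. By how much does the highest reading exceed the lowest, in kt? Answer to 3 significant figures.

10.3 kt

buoy 2: 30.9 ft/s = 18.308 kt.
buoy 3: 53.01 km/h = 28.623 kt.
Spread: 28.623 − 18.308 = 10.3 kt.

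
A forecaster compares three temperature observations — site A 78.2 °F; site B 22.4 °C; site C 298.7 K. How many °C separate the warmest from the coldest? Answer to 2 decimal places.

site A: 78.2 °F = 25.667 °C.
site C: 298.7 K = 25.550 °C.
Spread: 25.667 − 22.400 = 3.267 °C.

3.27 °C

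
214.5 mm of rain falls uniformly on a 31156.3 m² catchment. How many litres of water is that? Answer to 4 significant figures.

1 mm over 1 m² is 1 L, so volume = 214.5 × 31156.3 = 6683026.3 L ≈ 6683000 L.

6683000 litres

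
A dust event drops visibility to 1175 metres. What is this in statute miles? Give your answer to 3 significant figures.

1 m = 0.000621371 SM, so 1175 × 0.000621371 = 0.730 SM.

0.730 SM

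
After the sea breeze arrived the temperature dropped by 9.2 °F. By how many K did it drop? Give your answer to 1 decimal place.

A change of 1 °C equals a change of 1.8 °F: ΔK = 9.2 × 0.5556 = 5.1 K.

5.1 K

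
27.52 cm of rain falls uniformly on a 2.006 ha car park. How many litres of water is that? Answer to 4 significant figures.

5521000 litres

Depth: 27.52 cm × 10 = 275.2 mm.
Area: 2.006 ha = 20060 m².
1 mm over 1 m² is 1 L, so volume = 275.2 × 20060 = 5520512 L ≈ 5521000 L.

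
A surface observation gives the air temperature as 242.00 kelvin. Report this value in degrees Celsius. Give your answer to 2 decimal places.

-31.15 °C

°C = 242.00 − 273.15 = -31.15 °C.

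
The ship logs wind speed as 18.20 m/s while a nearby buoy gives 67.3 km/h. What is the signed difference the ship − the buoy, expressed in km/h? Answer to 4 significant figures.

the ship: 18.20 m/s = 65.52000 km/h.
Difference: 65.52000 − 67.30000 = -1.780 km/h.

-1.780 km/h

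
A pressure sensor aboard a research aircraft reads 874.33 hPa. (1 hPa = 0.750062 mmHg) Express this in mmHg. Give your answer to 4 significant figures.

655.8 mmHg

1 hPa = 0.750062 mmHg, so 874.33 × 0.750062 = 655.8 mmHg.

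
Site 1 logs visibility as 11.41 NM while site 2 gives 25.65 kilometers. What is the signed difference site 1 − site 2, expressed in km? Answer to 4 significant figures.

site 1: 11.41 nmi = 21.13132 km.
Difference: 21.13132 − 25.65000 = -4.519 km.

-4.519 km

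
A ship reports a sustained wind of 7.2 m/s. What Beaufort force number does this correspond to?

7.2 m/s lies in the Beaufort 4 band (moderate breeze, 5.5–7.9 m/s).

Beaufort force 4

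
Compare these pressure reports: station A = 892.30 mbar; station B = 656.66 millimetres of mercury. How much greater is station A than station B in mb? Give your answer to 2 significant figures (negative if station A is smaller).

17 mb

station B: 656.66 mmHg = 875.47 mb.
Difference: 892.30 − 875.47 = 17 mb.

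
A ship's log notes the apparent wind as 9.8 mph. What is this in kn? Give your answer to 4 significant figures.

1 mph = 0.868976 kt, so 9.8 × 0.868976 = 8.516 kt.

8.516 kt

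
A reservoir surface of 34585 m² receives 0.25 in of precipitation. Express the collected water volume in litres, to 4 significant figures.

Depth: 0.25 in × 25.4 = 6.35 mm.
1 mm over 1 m² is 1 L, so volume = 6.35 × 34585 = 219614.75 L ≈ 219600 L.

219600 litres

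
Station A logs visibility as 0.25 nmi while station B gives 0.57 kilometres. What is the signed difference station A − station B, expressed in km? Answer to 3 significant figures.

-0.107 km

station A: 0.25 nmi = 0.46300 km.
Difference: 0.46300 − 0.57000 = -0.107 km.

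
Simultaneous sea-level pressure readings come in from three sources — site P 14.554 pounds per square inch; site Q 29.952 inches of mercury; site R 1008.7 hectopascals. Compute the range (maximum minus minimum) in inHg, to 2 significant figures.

site P: 14.554 psi = 29.6322 inHg.
site R: 1008.7 hPa = 29.7869 inHg.
Spread: 29.9520 − 29.6322 = 0.32 inHg.

0.32 inHg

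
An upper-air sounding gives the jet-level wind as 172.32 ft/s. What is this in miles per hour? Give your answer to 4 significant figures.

117.5 mph

1 ft/s = 0.681818 mph, so 172.32 × 0.681818 = 117.5 mph.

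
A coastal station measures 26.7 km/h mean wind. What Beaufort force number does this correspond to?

Beaufort force 4

26.7 km/h = 7.4 m/s, which is Beaufort 4 (moderate breeze, 5.5–7.9 m/s).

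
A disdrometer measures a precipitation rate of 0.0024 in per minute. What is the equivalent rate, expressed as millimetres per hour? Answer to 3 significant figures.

3.66 mm/hour

0.0024 in/minute × 25.4 mm/in × 60 minute/hour = 3.66 mm/hour.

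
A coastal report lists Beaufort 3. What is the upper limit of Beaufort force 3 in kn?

10 kt

Beaufort 3 (gentle breeze) spans 7–10 knots.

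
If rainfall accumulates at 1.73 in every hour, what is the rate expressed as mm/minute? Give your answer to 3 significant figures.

0.732 mm/minute

1.73 in/hour × 25.4 mm/in × 0.0166667 hour/minute = 0.732 mm/minute.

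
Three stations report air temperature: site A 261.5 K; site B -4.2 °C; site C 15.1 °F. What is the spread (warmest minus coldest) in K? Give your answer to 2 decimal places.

7.45 K

site A: 261.5 K = -11.650 °C.
site C: 15.1 °F = -9.389 °C.
Spread: (-4.200) − (-11.650) = 7.450 °C.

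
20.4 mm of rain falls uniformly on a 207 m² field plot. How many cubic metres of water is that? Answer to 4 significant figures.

4.223 cubic metres

1 mm over 1 m² is 1 L, so volume = 20.4 × 207 = 4222.8 L = 4.223 m³.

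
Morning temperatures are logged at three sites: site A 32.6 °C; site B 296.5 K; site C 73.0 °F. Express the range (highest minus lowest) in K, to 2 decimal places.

9.82 K

site B: 296.5 K = 23.350 °C.
site C: 73.0 °F = 22.778 °C.
Spread: 32.600 − 22.778 = 9.822 °C.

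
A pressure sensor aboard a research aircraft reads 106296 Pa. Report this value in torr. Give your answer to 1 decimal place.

1 Pa = 0.00750062 mmHg, so 106296 × 0.00750062 = 797.3 mmHg.

797.3 mmHg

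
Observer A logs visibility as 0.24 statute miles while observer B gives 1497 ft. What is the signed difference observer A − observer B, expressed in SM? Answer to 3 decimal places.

-0.044 SM

observer B: 1497 ft = 0.28352 SM.
Difference: 0.24000 − 0.28352 = -0.044 SM.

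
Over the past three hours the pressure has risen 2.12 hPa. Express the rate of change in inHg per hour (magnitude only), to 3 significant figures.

2.12 hPa / 3 h × 0.02953 inHg/hPa = 0.0209 inHg/h.

0.0209 inHg per hour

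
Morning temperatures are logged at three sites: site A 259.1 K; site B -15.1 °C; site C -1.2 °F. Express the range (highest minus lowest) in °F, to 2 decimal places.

7.91 °F

site A: 259.1 K = -14.050 °C.
site C: -1.2 °F = -18.444 °C.
Spread: (-14.050) − (-18.444) = 4.394 °C = 7.91 °F.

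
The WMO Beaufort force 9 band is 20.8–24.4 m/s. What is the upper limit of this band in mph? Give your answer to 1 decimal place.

54.6 mph

20.8–24.4 m/s × 2.237 = 46.5–54.6 mph.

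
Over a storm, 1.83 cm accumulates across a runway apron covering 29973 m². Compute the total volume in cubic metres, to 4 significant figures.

548.5 cubic metres

Depth: 1.83 cm × 10 = 18.3 mm.
1 mm over 1 m² is 1 L, so volume = 18.3 × 29973 = 548505.9 L = 548.5 m³.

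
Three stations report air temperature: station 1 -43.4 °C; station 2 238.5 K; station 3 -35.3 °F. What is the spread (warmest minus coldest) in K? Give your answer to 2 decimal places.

8.75 K

station 2: 238.5 K = -34.650 °C.
station 3: -35.3 °F = -37.389 °C.
Spread: (-34.650) − (-43.400) = 8.750 °C.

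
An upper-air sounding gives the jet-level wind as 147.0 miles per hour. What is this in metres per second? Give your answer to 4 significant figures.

65.71 m/s

1 mph = 0.44704 m/s, so 147.0 × 0.44704 = 65.71 m/s.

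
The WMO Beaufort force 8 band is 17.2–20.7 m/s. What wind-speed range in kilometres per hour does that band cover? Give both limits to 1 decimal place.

61.9 to 74.5 km/h

17.2–20.7 m/s × 3.6 = 61.9–74.5 km/h.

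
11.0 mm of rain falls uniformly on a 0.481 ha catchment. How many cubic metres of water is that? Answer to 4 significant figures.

52.91 cubic metres

Area: 0.481 ha = 4810 m².
1 mm over 1 m² is 1 L, so volume = 11 × 4810 = 52910 L = 52.91 m³.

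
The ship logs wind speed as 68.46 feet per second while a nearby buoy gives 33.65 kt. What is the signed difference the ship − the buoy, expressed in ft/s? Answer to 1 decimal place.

11.7 ft/s

the buoy: 33.65 kt = 56.795 ft/s.
Difference: 68.460 − 56.795 = 11.7 ft/s.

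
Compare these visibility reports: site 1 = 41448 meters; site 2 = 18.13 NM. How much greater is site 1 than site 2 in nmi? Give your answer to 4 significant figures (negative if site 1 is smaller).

site 1: 41448 m = 22.38013 nmi.
Difference: 22.38013 − 18.13000 = 4.250 nmi.

4.250 nmi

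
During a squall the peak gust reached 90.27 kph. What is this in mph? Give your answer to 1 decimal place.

56.1 mph

1 km/h = 0.621371 mph, so 90.27 × 0.621371 = 56.1 mph.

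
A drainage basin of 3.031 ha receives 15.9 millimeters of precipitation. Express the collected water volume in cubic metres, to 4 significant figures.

481.9 cubic metres

Area: 3.031 ha = 30310 m².
1 mm over 1 m² is 1 L, so volume = 15.9 × 30310 = 481929 L = 481.9 m³.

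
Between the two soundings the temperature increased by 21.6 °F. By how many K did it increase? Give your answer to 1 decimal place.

12.0 K

Converting a difference, only the 9/5 scale factor applies: ΔK = 21.6 × 0.5556 = 12.0 K.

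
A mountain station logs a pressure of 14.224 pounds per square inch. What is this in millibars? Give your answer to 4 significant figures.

1 psi = 68.9476 mb, so 14.224 × 68.9476 = 980.7 mb.

980.7 mb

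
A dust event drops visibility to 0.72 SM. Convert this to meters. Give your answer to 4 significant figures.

1 SM = 1609.34 m, so 0.72 × 1609.34 = 1159 m.

1159 m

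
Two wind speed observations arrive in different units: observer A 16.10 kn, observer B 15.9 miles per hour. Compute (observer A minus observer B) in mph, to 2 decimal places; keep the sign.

2.63 mph

observer A: 16.10 kt = 18.5275 mph.
Difference: 18.5275 − 15.9000 = 2.63 mph.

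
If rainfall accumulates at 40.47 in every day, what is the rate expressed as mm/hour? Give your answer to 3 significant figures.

42.8 mm/hour

40.47 in/day × 25.4 mm/in × 0.0416667 day/hour = 42.8 mm/hour.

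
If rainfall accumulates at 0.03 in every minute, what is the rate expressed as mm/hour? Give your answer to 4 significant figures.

45.72 mm/hour

0.03 in/minute × 25.4 mm/in × 60 minute/hour = 45.72 mm/hour.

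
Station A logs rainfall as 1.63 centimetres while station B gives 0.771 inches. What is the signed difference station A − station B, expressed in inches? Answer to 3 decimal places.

-0.129 in

station A: 1.63 cm = 0.64173 in.
Difference: 0.64173 − 0.77100 = -0.129 in.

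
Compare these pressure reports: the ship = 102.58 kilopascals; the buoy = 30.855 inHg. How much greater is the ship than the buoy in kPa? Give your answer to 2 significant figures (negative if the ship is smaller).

the buoy: 30.855 inHg = 104.487 kPa.
Difference: 102.580 − 104.487 = -1.9 kPa.

-1.9 kPa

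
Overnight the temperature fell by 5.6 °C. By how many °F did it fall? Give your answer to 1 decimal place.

10.1 °F

Converting a difference, only the 9/5 scale factor applies: Δ°F = 5.6 × 1.8 = 10.1 °F.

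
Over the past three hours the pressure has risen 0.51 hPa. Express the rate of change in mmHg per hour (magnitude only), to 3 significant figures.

0.51 hPa / 3 h × 0.750062 mmHg/hPa = 0.128 mmHg/h.

0.128 mmHg per hour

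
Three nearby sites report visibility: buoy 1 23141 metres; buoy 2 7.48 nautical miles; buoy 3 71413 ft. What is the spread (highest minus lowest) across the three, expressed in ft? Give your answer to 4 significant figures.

buoy 1: 23141 m = 75921.92 ft.
buoy 2: 7.48 nmi = 45449.34 ft.
Spread: 75921.92 − 45449.34 = 30470 ft.

30470 ft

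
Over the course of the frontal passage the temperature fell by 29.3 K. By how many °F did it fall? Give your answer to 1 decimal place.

For a temperature change the 32° offset cancels: Δ°F = 29.3 × 1.8 = 52.7 °F.

52.7 °F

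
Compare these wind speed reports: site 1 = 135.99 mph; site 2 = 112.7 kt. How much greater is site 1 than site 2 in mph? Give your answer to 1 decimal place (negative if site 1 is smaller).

6.3 mph

site 2: 112.7 kt = 129.693 mph.
Difference: 135.990 − 129.693 = 6.3 mph.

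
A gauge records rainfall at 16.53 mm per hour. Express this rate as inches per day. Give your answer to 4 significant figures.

15.62 in/day

16.53 mm/hour × 0.0393701 in/mm × 24 hour/day = 15.62 in/day.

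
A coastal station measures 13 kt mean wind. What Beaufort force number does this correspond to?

Beaufort force 4

13 kt lies in the Beaufort 4 band (moderate breeze, 11–16 kt).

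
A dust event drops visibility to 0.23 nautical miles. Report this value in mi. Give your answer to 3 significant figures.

1 nmi = 1.15078 SM, so 0.23 × 1.15078 = 0.265 SM.

0.265 SM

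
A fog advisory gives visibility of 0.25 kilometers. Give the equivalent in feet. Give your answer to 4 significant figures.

820.2 ft

1 km = 3280.84 ft, so 0.25 × 3280.84 = 820.2 ft.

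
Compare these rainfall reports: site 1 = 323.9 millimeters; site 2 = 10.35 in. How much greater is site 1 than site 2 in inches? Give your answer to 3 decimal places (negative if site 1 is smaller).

2.402 in

site 1: 323.9 mm = 12.75197 in.
Difference: 12.75197 − 10.35000 = 2.402 in.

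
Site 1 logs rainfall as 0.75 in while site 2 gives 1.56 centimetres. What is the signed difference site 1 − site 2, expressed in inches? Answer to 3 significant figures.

site 2: 1.56 cm = 0.61417 in.
Difference: 0.75000 − 0.61417 = 0.136 in.

0.136 in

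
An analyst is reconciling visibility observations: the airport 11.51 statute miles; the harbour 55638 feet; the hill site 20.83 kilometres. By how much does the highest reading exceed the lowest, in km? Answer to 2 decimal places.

3.87 km

the airport: 11.51 SM = 18.5235 km.
the harbour: 55638 ft = 16.9585 km.
Spread: 20.8300 − 16.9585 = 3.87 km.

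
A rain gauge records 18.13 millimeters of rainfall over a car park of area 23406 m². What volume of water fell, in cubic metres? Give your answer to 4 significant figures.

424.4 cubic metres

1 mm over 1 m² is 1 L, so volume = 18.13 × 23406 = 424350.78 L = 424.4 m³.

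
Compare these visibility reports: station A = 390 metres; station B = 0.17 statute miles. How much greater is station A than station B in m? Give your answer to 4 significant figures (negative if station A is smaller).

station B: 0.17 SM = 273.588 m.
Difference: 390.000 − 273.588 = 116.4 m.

116.4 m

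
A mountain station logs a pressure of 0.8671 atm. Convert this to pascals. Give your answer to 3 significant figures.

1 atm = 101325 Pa, so 0.8671 × 101325 = 87900 Pa.

87900 Pa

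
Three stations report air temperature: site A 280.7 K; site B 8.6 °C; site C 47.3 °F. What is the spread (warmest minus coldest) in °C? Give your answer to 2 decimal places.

1.05 °C

site A: 280.7 K = 7.550 °C.
site C: 47.3 °F = 8.500 °C.
Spread: 8.600 − 7.550 = 1.050 °C.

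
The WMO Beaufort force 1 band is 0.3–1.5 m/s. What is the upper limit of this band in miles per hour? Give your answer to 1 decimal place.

0.3–1.5 m/s × 2.237 = 0.7–3.4 mph.

3.4 mph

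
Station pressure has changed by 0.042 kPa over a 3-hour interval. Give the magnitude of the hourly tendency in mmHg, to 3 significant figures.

0.105 mmHg per hour

0.042 kPa / 3 h × 7.50062 mmHg/kPa = 0.105 mmHg/h.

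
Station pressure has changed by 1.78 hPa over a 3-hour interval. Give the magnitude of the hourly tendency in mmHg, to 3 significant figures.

1.78 hPa / 3 h × 0.750062 mmHg/hPa = 0.445 mmHg/h.

0.445 mmHg per hour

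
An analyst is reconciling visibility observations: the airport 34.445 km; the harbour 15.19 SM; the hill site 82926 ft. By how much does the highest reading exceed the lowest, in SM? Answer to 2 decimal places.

6.21 SM

the airport: 34.445 km = 21.4031 SM.
the hill site: 82926 ft = 15.7057 SM.
Spread: 21.4031 − 15.1900 = 6.21 SM.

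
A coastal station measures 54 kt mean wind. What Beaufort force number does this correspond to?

Beaufort force 10

54 kt lies in the Beaufort 10 band (storm, 48–55 kt).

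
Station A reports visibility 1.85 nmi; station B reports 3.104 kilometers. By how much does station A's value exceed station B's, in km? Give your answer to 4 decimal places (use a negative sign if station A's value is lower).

station A: 1.85 nmi = 3.426200 km.
Difference: 3.426200 − 3.104000 = 0.3222 km.

0.3222 km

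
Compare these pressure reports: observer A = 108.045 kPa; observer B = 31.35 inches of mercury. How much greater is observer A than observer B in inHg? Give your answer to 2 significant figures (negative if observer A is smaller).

0.56 inHg

observer A: 108.045 kPa = 31.9057 inHg.
Difference: 31.9057 − 31.3500 = 0.56 inHg.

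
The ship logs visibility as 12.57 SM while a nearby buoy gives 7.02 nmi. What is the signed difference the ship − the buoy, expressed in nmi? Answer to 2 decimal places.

the ship: 12.57 SM = 10.9230 nmi.
Difference: 10.9230 − 7.0200 = 3.90 nmi.

3.90 nmi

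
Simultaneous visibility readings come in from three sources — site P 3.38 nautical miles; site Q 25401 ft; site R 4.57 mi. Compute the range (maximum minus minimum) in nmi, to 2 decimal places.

site Q: 25401 ft = 4.1805 nmi.
site R: 4.57 SM = 3.9712 nmi.
Spread: 4.1805 − 3.3800 = 0.80 nmi.

0.80 nmi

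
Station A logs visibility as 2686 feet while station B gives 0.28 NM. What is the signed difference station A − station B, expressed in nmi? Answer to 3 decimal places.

station A: 2686 ft = 0.44206 nmi.
Difference: 0.44206 − 0.28000 = 0.162 nmi.

0.162 nmi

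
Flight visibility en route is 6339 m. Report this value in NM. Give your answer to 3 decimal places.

1 m = 0.000539957 nmi, so 6339 × 0.000539957 = 3.423 nmi.

3.423 nmi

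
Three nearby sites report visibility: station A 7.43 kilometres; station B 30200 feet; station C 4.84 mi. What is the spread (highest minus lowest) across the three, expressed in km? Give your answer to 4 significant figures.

station B: 30200 ft = 9.20496 km.
station C: 4.84 SM = 7.78922 km.
Spread: 9.20496 − 7.43000 = 1.775 km.

1.775 km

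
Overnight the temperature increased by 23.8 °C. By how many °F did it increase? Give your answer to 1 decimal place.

42.8 °F

For a temperature change the 32° offset cancels: Δ°F = 23.8 × 1.8 = 42.8 °F.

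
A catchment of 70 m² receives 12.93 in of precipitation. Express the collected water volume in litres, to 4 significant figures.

Depth: 12.93 in × 25.4 = 328.422 mm.
1 mm over 1 m² is 1 L, so volume = 328.422 × 70 = 22989.54 L ≈ 22990 L.

22990 litres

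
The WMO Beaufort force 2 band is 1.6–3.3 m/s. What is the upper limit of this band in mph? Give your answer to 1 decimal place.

1.6–3.3 m/s × 2.237 = 3.6–7.4 mph.

7.4 mph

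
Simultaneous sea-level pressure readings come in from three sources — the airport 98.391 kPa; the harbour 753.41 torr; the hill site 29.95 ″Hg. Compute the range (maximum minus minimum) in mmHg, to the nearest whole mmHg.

the airport: 98.391 kPa = 737.99 mmHg.
the hill site: 29.95 inHg = 760.73 mmHg.
Spread: 760.73 − 737.99 = 23 mmHg.

23 mmHg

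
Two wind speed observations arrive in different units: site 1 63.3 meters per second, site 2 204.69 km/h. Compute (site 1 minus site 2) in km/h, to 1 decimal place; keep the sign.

23.2 km/h

site 1: 63.3 m/s = 227.880 km/h.
Difference: 227.880 − 204.690 = 23.2 km/h.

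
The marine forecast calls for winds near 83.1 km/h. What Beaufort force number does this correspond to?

Beaufort force 9

83.1 km/h = 23.1 m/s, which is Beaufort 9 (strong gale, 20.8–24.4 m/s).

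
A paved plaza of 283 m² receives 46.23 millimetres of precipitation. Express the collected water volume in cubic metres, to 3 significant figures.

13.1 cubic metres

1 mm over 1 m² is 1 L, so volume = 46.23 × 283 = 13083.09 L = 13.1 m³.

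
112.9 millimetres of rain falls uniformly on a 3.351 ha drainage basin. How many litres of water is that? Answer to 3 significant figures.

Area: 3.351 ha = 33510 m².
1 mm over 1 m² is 1 L, so volume = 112.9 × 33510 = 3783279 L ≈ 3780000 L.

3780000 litres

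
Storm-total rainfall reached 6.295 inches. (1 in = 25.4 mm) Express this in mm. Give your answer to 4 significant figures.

1 in = 25.4 mm, so 6.295 × 25.4 = 159.9 mm.

159.9 mm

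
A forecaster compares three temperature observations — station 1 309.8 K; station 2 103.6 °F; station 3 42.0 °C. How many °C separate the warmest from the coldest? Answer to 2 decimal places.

5.35 °C

station 1: 309.8 K = 36.650 °C.
station 2: 103.6 °F = 39.778 °C.
Spread: 42.000 − 36.650 = 5.350 °C.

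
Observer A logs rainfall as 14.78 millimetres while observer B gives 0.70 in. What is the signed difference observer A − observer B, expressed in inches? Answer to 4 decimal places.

observer A: 14.78 mm = 0.581890 in.
Difference: 0.581890 − 0.700000 = -0.1181 in.

-0.1181 in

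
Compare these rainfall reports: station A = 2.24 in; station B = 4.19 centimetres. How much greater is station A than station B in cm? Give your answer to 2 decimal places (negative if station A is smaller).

station A: 2.24 in = 5.6896 cm.
Difference: 5.6896 − 4.1900 = 1.50 cm.

1.50 cm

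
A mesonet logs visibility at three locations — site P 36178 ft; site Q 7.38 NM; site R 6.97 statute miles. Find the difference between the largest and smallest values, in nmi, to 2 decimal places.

site P: 36178 ft = 5.9541 nmi.
site R: 6.97 SM = 6.0568 nmi.
Spread: 7.3800 − 5.9541 = 1.43 nmi.

1.43 nmi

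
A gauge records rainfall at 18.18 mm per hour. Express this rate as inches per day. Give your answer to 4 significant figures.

17.18 in/day

18.18 mm/hour × 0.0393701 in/mm × 24 hour/day = 17.18 in/day.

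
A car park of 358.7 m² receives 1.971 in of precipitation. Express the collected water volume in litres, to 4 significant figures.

17960 litres

Depth: 1.971 in × 25.4 = 50.0634 mm.
1 mm over 1 m² is 1 L, so volume = 50.0634 × 358.7 = 17957.742 L ≈ 17960 L.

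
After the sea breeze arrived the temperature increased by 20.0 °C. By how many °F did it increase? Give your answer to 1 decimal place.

36.0 °F

Converting a difference, only the 9/5 scale factor applies: Δ°F = 20.0 × 1.8 = 36.0 °F.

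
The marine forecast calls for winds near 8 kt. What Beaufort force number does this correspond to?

8 kt lies in the Beaufort 3 band (gentle breeze, 7–10 kt).

Beaufort force 3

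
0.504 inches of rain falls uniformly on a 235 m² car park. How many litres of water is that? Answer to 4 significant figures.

3008 litres

Depth: 0.504 in × 25.4 = 12.8016 mm.
1 mm over 1 m² is 1 L, so volume = 12.8016 × 235 = 3008.376 L ≈ 3008 L.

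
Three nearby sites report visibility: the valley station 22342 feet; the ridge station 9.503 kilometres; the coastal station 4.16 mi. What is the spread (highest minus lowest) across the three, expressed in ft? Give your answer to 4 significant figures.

9213 ft

the ridge station: 9.503 km = 31177.82 ft.
the coastal station: 4.16 SM = 21964.80 ft.
Spread: 31177.82 − 21964.80 = 9213 ft.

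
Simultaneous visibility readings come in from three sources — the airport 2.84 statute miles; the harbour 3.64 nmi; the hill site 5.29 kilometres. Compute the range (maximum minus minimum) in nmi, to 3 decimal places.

1.172 nmi

the airport: 2.84 SM = 2.46789 nmi.
the hill site: 5.29 km = 2.85637 nmi.
Spread: 3.64000 − 2.46789 = 1.172 nmi.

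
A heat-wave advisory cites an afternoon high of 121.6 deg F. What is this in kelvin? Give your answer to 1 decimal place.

First to °C: 49.78 °C.
Then to K: 322.9 K.

322.9 K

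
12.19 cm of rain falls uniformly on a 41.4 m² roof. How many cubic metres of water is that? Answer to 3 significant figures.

Depth: 12.19 cm × 10 = 121.9 mm.
1 mm over 1 m² is 1 L, so volume = 121.9 × 41.4 = 5046.66 L = 5.05 m³.

5.05 cubic metres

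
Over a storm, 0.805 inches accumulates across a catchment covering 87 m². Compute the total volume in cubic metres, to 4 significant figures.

Depth: 0.805 in × 25.4 = 20.447 mm.
1 mm over 1 m² is 1 L, so volume = 20.447 × 87 = 1778.889 L = 1.779 m³.

1.779 cubic metres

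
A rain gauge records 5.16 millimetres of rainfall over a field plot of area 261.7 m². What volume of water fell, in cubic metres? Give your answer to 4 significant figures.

1.350 cubic metres

1 mm over 1 m² is 1 L, so volume = 5.16 × 261.7 = 1350.372 L = 1.350 m³.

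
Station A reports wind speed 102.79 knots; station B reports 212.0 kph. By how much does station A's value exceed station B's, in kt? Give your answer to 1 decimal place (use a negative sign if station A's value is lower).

station B: 212.0 km/h = 114.471 kt.
Difference: 102.790 − 114.471 = -11.7 kt.

-11.7 kt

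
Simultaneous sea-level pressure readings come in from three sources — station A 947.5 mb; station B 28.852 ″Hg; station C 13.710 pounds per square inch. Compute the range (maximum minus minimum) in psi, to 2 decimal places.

0.46 psi

station A: 947.5 mb = 13.7423 psi.
station B: 28.852 inHg = 14.1708 psi.
Spread: 14.1708 − 13.7100 = 0.46 psi.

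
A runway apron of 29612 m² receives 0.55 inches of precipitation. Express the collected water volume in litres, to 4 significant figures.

Depth: 0.55 in × 25.4 = 13.97 mm.
1 mm over 1 m² is 1 L, so volume = 13.97 × 29612 = 413679.64 L ≈ 413700 L.

413700 litres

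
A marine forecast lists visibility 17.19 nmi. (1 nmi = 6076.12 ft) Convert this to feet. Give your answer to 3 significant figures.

104000 ft

1 nmi = 6076.12 ft, so 17.19 × 6076.12 = 104000 ft.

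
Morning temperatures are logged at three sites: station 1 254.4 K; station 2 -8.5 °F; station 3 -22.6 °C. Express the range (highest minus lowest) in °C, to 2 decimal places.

3.85 °C

station 1: 254.4 K = -18.750 °C.
station 2: -8.5 °F = -22.500 °C.
Spread: (-18.750) − (-22.600) = 3.850 °C.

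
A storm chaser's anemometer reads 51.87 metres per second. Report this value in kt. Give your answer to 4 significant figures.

1 m/s = 1.94384 kt, so 51.87 × 1.94384 = 100.8 kt.

100.8 kt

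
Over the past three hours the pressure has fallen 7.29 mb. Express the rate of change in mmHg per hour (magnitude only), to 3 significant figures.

7.29 mb / 3 h × 0.750062 mmHg/mb = 1.82 mmHg/h.

1.82 mmHg per hour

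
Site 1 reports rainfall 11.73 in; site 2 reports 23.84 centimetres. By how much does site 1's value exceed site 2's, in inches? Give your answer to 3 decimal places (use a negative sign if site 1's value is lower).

2.344 in

site 2: 23.84 cm = 9.38583 in.
Difference: 11.73000 − 9.38583 = 2.344 in.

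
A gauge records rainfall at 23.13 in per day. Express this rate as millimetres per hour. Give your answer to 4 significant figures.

24.48 mm/hour

23.13 in/day × 25.4 mm/in × 0.0416667 day/hour = 24.48 mm/hour.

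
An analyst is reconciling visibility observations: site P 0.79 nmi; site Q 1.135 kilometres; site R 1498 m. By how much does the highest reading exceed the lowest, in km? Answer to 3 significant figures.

site P: 0.79 nmi = 1.46308 km.
site R: 1498 m = 1.49800 km.
Spread: 1.49800 − 1.13500 = 0.363 km.

0.363 km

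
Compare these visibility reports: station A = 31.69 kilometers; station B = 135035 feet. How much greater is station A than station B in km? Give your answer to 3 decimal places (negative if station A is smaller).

station B: 135035 ft = 41.15867 km.
Difference: 31.69000 − 41.15867 = -9.469 km.

-9.469 km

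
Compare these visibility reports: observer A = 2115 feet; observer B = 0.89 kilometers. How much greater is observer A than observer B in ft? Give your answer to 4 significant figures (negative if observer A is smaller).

-804.9 ft

observer B: 0.89 km = 2919.948 ft.
Difference: 2115.000 − 2919.948 = -804.9 ft.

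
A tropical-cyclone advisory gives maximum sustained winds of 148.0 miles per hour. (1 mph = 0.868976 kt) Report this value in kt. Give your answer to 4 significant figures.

1 mph = 0.868976 kt, so 148.0 × 0.868976 = 128.6 kt.

128.6 kt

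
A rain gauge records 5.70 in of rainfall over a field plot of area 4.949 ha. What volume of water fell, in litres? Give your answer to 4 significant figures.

Depth: 5.70 in × 25.4 = 144.78 mm.
Area: 4.949 ha = 49490 m².
1 mm over 1 m² is 1 L, so volume = 144.78 × 49490 = 7165162.2 L ≈ 7165000 L.

7165000 litres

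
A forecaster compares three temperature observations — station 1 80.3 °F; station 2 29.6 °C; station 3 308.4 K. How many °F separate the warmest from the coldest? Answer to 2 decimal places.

15.15 °F

station 1: 80.3 °F = 26.833 °C.
station 3: 308.4 K = 35.250 °C.
Spread: 35.250 − 26.833 = 8.417 °C = 15.15 °F.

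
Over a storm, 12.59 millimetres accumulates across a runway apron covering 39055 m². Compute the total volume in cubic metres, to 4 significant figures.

1 mm over 1 m² is 1 L, so volume = 12.59 × 39055 = 491702.45 L = 491.7 m³.

491.7 cubic metres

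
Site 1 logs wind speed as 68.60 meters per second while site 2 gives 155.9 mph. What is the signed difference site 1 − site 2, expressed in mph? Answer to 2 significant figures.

site 1: 68.60 m/s = 153.454 mph.
Difference: 153.454 − 155.900 = -2.4 mph.

-2.4 mph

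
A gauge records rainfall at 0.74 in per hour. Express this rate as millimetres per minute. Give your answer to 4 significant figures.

0.3133 mm/minute

0.74 in/hour × 25.4 mm/in × 0.0166667 hour/minute = 0.3133 mm/minute.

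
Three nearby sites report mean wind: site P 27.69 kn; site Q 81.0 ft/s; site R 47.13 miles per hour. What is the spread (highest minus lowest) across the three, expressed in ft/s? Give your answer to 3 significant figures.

34.3 ft/s

site P: 27.69 kt = 46.735 ft/s.
site R: 47.13 mph = 69.124 ft/s.
Spread: 81.000 − 46.735 = 34.3 ft/s.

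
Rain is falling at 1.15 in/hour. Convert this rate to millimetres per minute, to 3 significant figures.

1.15 in/hour × 25.4 mm/in × 0.0166667 hour/minute = 0.487 mm/minute.

0.487 mm/minute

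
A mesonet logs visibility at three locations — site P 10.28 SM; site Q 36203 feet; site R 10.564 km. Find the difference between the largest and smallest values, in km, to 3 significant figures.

5.98 km

site P: 10.28 SM = 16.5441 km.
site Q: 36203 ft = 11.0347 km.
Spread: 16.5441 − 10.5640 = 5.98 km.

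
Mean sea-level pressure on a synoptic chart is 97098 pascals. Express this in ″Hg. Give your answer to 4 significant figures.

28.67 inHg

1 Pa = 0.0002953 inHg, so 97098 × 0.0002953 = 28.67 inHg.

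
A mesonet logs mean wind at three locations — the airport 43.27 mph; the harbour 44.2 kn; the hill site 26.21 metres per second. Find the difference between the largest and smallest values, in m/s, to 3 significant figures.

6.87 m/s

the airport: 43.27 mph = 19.3434 m/s.
the harbour: 44.2 kt = 22.7384 m/s.
Spread: 26.2100 − 19.3434 = 6.87 m/s.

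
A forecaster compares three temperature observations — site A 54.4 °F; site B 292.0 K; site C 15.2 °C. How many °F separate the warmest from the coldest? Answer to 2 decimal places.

11.53 °F

site A: 54.4 °F = 12.444 °C.
site B: 292.0 K = 18.850 °C.
Spread: 18.850 − 12.444 = 6.406 °C = 11.53 °F.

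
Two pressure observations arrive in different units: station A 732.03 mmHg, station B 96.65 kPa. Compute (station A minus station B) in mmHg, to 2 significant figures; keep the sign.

7.1 mmHg

station B: 96.65 kPa = 724.935 mmHg.
Difference: 732.030 − 724.935 = 7.1 mmHg.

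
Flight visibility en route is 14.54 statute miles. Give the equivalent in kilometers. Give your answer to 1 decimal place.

23.4 km

1 SM = 1.60934 km, so 14.54 × 1.60934 = 23.4 km.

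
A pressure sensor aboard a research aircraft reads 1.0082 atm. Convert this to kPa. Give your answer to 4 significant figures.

1 atm = 101.325 kPa, so 1.0082 × 101.325 = 102.2 kPa.

102.2 kPa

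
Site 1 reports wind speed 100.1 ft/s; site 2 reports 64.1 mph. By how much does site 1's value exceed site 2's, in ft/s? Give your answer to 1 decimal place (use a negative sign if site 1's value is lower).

6.1 ft/s

site 2: 64.1 mph = 94.013 ft/s.
Difference: 100.100 − 94.013 = 6.1 ft/s.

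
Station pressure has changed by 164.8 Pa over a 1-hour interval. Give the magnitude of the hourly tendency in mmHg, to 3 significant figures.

164.8 Pa / 1 h × 0.00750062 mmHg/Pa = 1.24 mmHg/h.

1.24 mmHg per hour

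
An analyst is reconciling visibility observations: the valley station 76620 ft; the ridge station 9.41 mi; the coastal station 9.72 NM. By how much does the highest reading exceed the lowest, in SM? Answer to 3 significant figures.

5.10 SM

the valley station: 76620 ft = 14.5114 SM.
the coastal station: 9.72 nmi = 11.1856 SM.
Spread: 14.5114 − 9.4100 = 5.10 SM.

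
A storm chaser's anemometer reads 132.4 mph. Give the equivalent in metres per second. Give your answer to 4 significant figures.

1 mph = 0.44704 m/s, so 132.4 × 0.44704 = 59.19 m/s.

59.19 m/s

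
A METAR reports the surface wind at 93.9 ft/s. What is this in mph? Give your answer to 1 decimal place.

64.0 mph

1 ft/s = 0.681818 mph, so 93.9 × 0.681818 = 64.0 mph.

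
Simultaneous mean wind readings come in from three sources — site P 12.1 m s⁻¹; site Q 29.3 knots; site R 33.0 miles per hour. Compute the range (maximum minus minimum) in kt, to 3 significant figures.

site P: 12.1 m/s = 23.5205 kt.
site R: 33.0 mph = 28.6762 kt.
Spread: 29.3000 − 23.5205 = 5.78 kt.

5.78 kt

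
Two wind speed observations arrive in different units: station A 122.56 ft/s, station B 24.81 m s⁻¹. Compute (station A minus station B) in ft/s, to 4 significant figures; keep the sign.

41.16 ft/s

station B: 24.81 m/s = 81.3976 ft/s.
Difference: 122.5600 − 81.3976 = 41.16 ft/s.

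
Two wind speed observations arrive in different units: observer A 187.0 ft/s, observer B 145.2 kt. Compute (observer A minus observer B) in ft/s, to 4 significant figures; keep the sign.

-58.07 ft/s

observer B: 145.2 kt = 245.0700 ft/s.
Difference: 187.0000 − 245.0700 = -58.07 ft/s.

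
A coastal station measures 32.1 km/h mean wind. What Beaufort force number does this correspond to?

Beaufort force 5

32.1 km/h = 8.9 m/s, which is Beaufort 5 (fresh breeze, 8.0–10.7 m/s).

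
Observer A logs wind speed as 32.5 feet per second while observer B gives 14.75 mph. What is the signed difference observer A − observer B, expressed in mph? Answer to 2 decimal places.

7.41 mph

observer A: 32.5 ft/s = 22.1591 mph.
Difference: 22.1591 − 14.7500 = 7.41 mph.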